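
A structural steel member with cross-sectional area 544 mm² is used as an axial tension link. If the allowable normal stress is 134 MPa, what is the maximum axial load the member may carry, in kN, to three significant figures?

P_max = σ_allow · A = 134 · 544 = 72900 N = 72.9 kN.

72.9 kN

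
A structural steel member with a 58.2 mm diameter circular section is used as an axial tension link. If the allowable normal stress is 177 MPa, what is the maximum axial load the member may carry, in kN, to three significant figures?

A = 2660 mm².
P_max = σ_allow · A = 177 · 2660 = 470900 N = 470.9 kN.

471 kN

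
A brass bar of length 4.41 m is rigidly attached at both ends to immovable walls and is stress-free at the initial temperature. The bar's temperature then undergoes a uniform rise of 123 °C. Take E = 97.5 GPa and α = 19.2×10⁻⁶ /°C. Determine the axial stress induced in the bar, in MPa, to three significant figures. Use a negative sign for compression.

Free thermal expansion αLΔT = 19.2e-6 · 4410 · 123 = 10.41 mm.
The walls impose strain ε = −(10.41)/4410 = -2.3616e-03; σ = Eε = 97500 · -2.3616e-03 = -230.3 MPa.

-230 MPa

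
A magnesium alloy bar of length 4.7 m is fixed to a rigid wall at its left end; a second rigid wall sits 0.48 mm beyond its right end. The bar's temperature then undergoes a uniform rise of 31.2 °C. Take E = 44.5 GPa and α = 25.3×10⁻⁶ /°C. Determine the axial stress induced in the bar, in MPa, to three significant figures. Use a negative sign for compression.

-30.6 MPa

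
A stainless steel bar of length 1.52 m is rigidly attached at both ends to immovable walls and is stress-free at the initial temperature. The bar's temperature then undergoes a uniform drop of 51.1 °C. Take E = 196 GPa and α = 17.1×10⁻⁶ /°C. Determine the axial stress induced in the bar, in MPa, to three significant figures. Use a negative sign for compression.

Free thermal expansion αLΔT = 17.1e-6 · 1520 · -51.1 = -1.328 mm.
The walls impose strain ε = −(-1.328)/1520 = 8.7381e-04; σ = Eε = 196000 · 8.7381e-04 = 171.3 MPa.

171 MPa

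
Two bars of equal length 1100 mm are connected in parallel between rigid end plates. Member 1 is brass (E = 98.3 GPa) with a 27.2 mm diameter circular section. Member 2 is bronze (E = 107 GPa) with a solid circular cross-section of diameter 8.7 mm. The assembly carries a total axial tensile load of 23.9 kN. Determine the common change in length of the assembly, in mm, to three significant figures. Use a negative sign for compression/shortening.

A_1 = 581.1 mm².
A_2 = 59.45 mm².
Equal strain + equilibrium ⇒ each member carries load in proportion to AE: A₁E₁ = 57120000 N, A₂E₂ = 6361000 N, ΣAE = 63480000 N.
δ = PL/ΣAE = 23900·1100/63480000 = 0.4141 mm.

0.414 mm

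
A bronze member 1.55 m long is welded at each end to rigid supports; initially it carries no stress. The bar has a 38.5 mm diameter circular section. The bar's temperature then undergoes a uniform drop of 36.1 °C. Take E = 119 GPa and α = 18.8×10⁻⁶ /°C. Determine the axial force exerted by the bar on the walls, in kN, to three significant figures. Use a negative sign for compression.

Free thermal expansion αLΔT = 18.8e-6 · 1550 · -36.1 = -1.052 mm.
The walls impose strain ε = −(-1.052)/1550 = 6.7868e-04; σ = Eε = 119000 · 6.7868e-04 = 80.76 MPa.
Wall reaction R = σ·A = 80.76·1164 = 94020 N = 94.02 kN.

94.0 kN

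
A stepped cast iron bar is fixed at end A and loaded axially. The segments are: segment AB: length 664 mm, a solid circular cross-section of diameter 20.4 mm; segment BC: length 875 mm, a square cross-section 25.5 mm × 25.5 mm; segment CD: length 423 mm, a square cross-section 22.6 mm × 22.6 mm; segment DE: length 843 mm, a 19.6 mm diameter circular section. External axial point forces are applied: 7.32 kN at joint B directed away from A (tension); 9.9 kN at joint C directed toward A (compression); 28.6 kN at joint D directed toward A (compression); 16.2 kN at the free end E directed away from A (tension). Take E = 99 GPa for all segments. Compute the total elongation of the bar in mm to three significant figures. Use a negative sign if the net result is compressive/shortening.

Internal axial forces (sectioning from the free end, tension +): N_DE = 16.2 kN, N_CD = -12.4 kN, N_BC = -22.3 kN, N_AB = -14.98 kN.
A_AB = 326.9 mm².
A_BC = 650.2 mm².
A_CD = 510.8 mm².
A_DE = 301.7 mm².
δ_AB = -14980·664/(326.9·99000) = -0.3074 mm
δ_BC = -22300·875/(650.2·99000) = -0.3031 mm
δ_CD = -12400·423/(510.8·99000) = -0.1037 mm
δ_DE = 16200·843/(301.7·99000) = 0.4572 mm
δ = Σδ_i = -0.257 mm.

-0.257 mm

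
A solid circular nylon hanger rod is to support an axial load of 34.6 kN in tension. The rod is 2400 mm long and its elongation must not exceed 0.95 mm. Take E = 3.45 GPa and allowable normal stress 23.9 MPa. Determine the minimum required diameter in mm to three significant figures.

Required area A ≥ P/σ_allow = 34600/23.9 = 1448 mm².
For a solid circular section, d ≥ √(4A/π) = 42.93 mm.
Elongation limit: A ≥ PL/(Eδ_allow) = 34600·2400/(3450·0.95) = 25340 mm² ⇒ d ≥ 179.6 mm.
The elongation limit governs.

180 mm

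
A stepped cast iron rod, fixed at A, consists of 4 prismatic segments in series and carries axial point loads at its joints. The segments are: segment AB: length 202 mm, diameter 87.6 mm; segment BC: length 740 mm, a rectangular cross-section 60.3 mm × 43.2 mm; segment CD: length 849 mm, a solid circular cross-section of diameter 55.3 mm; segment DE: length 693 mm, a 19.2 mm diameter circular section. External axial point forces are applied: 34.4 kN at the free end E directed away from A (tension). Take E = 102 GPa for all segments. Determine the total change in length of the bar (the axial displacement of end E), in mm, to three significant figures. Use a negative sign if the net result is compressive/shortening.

1.03 mm

Internal axial forces (sectioning from the free end, tension +): N_DE = 34.4 kN, N_CD = 34.4 kN, N_BC = 34.4 kN, N_AB = 34.4 kN.
A_AB = 6027 mm².
A_BC = 2605 mm².
A_CD = 2402 mm².
A_DE = 289.5 mm².
δ_AB = 34400·202/(6027·102000) = 0.0113 mm
δ_BC = 34400·740/(2605·102000) = 0.09581 mm
δ_CD = 34400·849/(2402·102000) = 0.1192 mm
δ_DE = 34400·693/(289.5·102000) = 0.8072 mm
δ = Σδ_i = 1.034 mm.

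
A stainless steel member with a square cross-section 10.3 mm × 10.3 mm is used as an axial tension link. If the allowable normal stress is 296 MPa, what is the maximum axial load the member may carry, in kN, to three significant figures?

A = 106.1 mm².
P_max = σ_allow · A = 296 · 106.1 = 31400 N = 31.4 kN.

31.4 kN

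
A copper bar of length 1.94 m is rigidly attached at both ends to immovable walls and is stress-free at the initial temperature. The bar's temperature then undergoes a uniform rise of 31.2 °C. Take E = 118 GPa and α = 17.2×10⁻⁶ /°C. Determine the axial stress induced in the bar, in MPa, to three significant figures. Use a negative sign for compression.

-63.3 MPa

Free thermal expansion αLΔT = 17.2e-6 · 1940 · 31.2 = 1.041 mm.
The walls impose strain ε = −(1.041)/1940 = -5.3664e-04; σ = Eε = 118000 · -5.3664e-04 = -63.32 MPa.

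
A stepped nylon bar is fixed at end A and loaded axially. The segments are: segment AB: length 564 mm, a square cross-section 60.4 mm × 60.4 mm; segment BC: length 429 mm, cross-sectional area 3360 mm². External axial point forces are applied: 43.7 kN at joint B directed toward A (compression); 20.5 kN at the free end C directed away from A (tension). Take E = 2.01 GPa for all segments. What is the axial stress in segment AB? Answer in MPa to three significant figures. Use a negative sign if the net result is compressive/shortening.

-6.36 MPa

Internal axial forces (sectioning from the free end, tension +): N_BC = 20.5 kN, N_AB = -23.2 kN.
A_AB = 3648 mm².
σ_AB = N_AB/A_AB = -23200/3648 = -6.359 MPa.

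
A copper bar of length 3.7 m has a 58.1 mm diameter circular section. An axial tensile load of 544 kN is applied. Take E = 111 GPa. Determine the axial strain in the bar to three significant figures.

A = 2651 mm².
σ = N/A = 205.2 MPa; ε = σ/E = 205.2/111000 = 1.849e-03.

0.00185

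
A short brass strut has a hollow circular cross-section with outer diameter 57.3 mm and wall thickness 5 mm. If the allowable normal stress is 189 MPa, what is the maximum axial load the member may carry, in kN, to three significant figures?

155 kN

A = 821.5 mm².
P_max = σ_allow · A = 189 · 821.5 = 155300 N = 155.3 kN.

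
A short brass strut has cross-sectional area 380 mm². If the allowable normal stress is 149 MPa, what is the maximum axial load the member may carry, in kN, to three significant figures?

56.6 kN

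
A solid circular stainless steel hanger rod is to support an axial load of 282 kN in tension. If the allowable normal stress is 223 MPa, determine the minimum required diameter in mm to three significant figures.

Required area A ≥ P/σ_allow = 282000/223 = 1265 mm².
For a solid circular section, d ≥ √(4A/π) = 40.13 mm.

40.1 mm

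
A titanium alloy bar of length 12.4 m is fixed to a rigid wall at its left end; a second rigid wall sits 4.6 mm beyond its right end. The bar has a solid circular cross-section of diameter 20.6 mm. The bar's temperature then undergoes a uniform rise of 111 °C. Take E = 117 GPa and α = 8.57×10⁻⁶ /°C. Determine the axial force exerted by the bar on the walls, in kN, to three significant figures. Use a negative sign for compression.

-22.6 kN

Free thermal expansion αLΔT = 8.57e-6 · 12400 · 111 = 11.8 mm.
The walls engage after the gap closes; constrained expansion = 11.8 − 4.6 = 7.196 mm.
The walls impose strain ε = −(7.196)/12400 = -5.8030e-04; σ = Eε = 117000 · -5.8030e-04 = -67.9 MPa.
Wall reaction R = σ·A = -67.9·333.3 = -22630 N = -22.63 kN.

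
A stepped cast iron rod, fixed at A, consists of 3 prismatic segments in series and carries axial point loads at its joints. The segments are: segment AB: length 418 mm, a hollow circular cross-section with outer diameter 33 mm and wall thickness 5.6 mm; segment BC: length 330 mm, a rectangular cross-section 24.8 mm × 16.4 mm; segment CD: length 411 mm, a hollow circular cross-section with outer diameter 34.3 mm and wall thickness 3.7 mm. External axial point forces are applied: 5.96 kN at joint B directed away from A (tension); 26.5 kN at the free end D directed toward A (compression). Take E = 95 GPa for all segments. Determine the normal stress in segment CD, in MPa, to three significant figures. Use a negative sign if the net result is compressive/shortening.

-74.5 MPa

Internal axial forces (sectioning from the free end, tension +): N_CD = -26.5 kN, N_BC = -26.5 kN, N_AB = -20.54 kN.
A_CD = 355.7 mm².
σ_CD = N_CD/A_CD = -26500/355.7 = -74.5 MPa.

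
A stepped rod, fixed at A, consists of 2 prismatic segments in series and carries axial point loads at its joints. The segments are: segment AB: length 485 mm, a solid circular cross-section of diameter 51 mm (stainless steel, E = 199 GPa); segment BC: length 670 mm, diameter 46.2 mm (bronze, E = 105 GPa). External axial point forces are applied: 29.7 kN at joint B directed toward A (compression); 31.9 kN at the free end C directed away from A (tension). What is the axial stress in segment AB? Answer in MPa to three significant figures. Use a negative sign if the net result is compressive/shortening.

Internal axial forces (sectioning from the free end, tension +): N_BC = 31.9 kN, N_AB = 2.2 kN.
A_AB = 2043 mm².
σ_AB = N_AB/A_AB = 2200/2043 = 1.077 MPa.

1.08 MPa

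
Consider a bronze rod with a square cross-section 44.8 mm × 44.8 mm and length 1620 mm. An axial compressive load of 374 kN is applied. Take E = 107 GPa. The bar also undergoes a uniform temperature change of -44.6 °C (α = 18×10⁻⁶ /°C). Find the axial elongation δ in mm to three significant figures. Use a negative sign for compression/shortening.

A = 2007 mm².
δ_mech = NL/(AE) = -374000·1620/(2007·107000) = -2.821 mm.
δ_thermal = αLΔT = 18e-6·1620·-44.6 = -1.301 mm.
δ = δ_mech + δ_thermal = -4.122 mm.

-4.12 mm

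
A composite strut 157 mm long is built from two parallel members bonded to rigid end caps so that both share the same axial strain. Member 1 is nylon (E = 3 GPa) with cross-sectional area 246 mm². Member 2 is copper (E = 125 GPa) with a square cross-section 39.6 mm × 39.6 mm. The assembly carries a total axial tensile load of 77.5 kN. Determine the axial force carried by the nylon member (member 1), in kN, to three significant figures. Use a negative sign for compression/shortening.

A_2 = 1568 mm².
Equal strain + equilibrium ⇒ each member carries load in proportion to AE: A₁E₁ = 738000 N, A₂E₂ = 196000000 N, ΣAE = 196800000 N.
F₁ = P·A₁E₁/ΣAE = 77500·738000/196800000 = 290.7 N.

0.291 kN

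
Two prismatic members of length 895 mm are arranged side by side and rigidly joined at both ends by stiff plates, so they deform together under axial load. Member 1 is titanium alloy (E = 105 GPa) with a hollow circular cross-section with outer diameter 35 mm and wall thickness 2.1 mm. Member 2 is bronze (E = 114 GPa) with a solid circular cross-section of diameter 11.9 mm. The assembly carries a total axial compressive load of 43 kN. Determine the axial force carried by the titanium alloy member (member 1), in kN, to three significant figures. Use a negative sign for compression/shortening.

-27.6 kN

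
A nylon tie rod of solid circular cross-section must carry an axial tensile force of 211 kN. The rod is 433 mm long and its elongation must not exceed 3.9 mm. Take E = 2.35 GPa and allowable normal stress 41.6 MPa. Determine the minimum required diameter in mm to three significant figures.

Required area A ≥ P/σ_allow = 211000/41.6 = 5072 mm².
For a solid circular section, d ≥ √(4A/π) = 80.36 mm.
Elongation limit: A ≥ PL/(Eδ_allow) = 211000·433/(2350·3.9) = 9969 mm² ⇒ d ≥ 112.7 mm.
The elongation limit governs.

113 mm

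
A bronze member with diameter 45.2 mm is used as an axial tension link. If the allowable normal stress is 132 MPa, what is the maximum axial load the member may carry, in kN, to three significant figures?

A = 1605 mm².
P_max = σ_allow · A = 132 · 1605 = 211800 N = 211.8 kN.

212 kN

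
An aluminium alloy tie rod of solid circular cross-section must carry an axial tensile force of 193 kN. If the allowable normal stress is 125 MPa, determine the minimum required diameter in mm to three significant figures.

44.3 mm

Required area A ≥ P/σ_allow = 193000/125 = 1544 mm².
For a solid circular section, d ≥ √(4A/π) = 44.34 mm.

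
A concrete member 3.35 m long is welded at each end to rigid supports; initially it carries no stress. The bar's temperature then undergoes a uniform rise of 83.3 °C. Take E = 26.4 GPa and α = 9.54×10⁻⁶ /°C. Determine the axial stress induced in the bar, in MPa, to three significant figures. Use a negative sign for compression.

-21.0 MPa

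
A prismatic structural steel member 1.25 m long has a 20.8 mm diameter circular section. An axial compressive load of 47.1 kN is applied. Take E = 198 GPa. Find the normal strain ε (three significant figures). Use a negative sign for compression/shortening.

-7.00e-04

A = 339.8 mm².
σ = N/A = -138.6 MPa; ε = σ/E = -138.6/198000 = -7.001e-04.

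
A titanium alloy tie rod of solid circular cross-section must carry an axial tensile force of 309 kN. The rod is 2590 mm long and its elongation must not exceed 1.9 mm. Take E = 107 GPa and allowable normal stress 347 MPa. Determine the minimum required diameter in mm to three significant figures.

70.8 mm

Required area A ≥ P/σ_allow = 309000/347 = 890.5 mm².
For a solid circular section, d ≥ √(4A/π) = 33.67 mm.
Elongation limit: A ≥ PL/(Eδ_allow) = 309000·2590/(107000·1.9) = 3937 mm² ⇒ d ≥ 70.8 mm.
The elongation limit governs.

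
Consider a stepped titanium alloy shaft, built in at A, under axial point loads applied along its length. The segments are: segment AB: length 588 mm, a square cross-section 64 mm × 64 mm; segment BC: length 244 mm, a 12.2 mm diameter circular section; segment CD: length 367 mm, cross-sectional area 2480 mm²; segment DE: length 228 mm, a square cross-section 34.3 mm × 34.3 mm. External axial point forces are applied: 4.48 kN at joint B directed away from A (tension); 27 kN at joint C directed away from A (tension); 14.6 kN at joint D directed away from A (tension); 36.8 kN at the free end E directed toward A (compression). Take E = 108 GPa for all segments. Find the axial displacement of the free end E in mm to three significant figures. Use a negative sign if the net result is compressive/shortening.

Internal axial forces (sectioning from the free end, tension +): N_DE = -36.8 kN, N_CD = -22.2 kN, N_BC = 4.8 kN, N_AB = 9.28 kN.
A_AB = 4096 mm².
A_BC = 116.9 mm².
A_DE = 1176 mm².
δ_AB = 9280·588/(4096·108000) = 0.01234 mm
δ_BC = 4800·244/(116.9·108000) = 0.09277 mm
δ_CD = -22200·367/(2480·108000) = -0.03042 mm
δ_DE = -36800·228/(1176·108000) = -0.06603 mm
δ = Σδ_i = 0.00865 mm.

0.00865 mm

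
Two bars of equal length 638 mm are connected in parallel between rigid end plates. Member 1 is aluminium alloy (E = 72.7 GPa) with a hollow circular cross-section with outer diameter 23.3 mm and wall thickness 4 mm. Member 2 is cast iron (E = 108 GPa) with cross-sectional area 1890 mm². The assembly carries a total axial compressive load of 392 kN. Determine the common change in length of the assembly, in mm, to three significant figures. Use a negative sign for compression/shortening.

-1.13 mm

A_1 = 242.5 mm².
Equal strain + equilibrium ⇒ each member carries load in proportion to AE: A₁E₁ = 17630000 N, A₂E₂ = 204100000 N, ΣAE = 221800000 N.
δ = PL/ΣAE = -392000·638/221800000 = -1.128 mm.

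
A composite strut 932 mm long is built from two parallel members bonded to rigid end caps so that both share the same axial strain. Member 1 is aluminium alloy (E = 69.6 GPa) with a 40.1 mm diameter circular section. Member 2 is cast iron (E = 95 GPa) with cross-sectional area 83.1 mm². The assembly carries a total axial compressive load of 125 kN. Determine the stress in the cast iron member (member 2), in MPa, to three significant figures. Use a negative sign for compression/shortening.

-124 MPa

A_1 = 1263 mm².
Equal strain + equilibrium ⇒ each member carries load in proportion to AE: A₁E₁ = 87900000 N, A₂E₂ = 7894000 N, ΣAE = 95790000 N.
σ₂ = P·E₂/ΣAE = -125000·95000/95790000 = -124 MPa.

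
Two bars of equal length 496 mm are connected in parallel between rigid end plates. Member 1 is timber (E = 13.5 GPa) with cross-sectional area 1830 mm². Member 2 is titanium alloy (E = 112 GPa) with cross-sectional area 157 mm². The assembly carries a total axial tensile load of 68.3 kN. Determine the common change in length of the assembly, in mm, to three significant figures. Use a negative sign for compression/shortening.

Equal strain + equilibrium ⇒ each member carries load in proportion to AE: A₁E₁ = 24700000 N, A₂E₂ = 17580000 N, ΣAE = 42290000 N.
δ = PL/ΣAE = 68300·496/42290000 = 0.8011 mm.

0.801 mm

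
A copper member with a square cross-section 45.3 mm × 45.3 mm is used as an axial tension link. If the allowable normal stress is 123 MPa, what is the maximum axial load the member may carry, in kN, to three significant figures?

A = 2052 mm².
P_max = σ_allow · A = 123 · 2052 = 252400 N = 252.4 kN.

252 kN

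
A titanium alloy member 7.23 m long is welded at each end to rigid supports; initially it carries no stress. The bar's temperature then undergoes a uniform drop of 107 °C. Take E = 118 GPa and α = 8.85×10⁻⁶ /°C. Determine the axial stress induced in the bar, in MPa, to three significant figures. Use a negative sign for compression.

112 MPa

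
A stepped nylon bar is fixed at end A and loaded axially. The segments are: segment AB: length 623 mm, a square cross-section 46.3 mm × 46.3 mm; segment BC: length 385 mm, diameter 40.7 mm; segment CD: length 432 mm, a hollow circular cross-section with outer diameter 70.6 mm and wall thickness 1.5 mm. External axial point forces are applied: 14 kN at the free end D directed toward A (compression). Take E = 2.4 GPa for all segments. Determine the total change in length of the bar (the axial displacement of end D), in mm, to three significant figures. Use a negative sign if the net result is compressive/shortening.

Internal axial forces (sectioning from the free end, tension +): N_CD = -14 kN, N_BC = -14 kN, N_AB = -14 kN.
A_AB = 2144 mm².
A_BC = 1301 mm².
A_CD = 325.6 mm².
δ_AB = -14000·623/(2144·2400) = -1.695 mm
δ_BC = -14000·385/(1301·2400) = -1.726 mm
δ_CD = -14000·432/(325.6·2400) = -7.739 mm
δ = Σδ_i = -11.16 mm.

-11.2 mm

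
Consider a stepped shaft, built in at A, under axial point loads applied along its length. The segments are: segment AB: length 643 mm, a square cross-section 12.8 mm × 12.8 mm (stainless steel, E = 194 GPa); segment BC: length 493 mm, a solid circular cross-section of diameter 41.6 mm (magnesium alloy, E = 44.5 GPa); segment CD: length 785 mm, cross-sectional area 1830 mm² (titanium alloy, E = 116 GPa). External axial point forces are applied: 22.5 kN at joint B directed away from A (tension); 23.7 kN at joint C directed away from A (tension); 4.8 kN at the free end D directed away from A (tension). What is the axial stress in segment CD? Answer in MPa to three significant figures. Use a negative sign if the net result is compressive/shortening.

2.62 MPa

Internal axial forces (sectioning from the free end, tension +): N_CD = 4.8 kN, N_BC = 28.5 kN, N_AB = 51 kN.
σ_CD = N_CD/A_CD = 4800/1830 = 2.623 MPa.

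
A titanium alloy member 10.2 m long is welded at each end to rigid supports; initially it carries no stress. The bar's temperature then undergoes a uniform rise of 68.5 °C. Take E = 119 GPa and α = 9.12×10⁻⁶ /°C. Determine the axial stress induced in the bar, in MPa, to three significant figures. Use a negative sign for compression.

-74.3 MPa

Free thermal expansion αLΔT = 9.12e-6 · 10200 · 68.5 = 6.372 mm.
The walls impose strain ε = −(6.372)/10200 = -6.2472e-04; σ = Eε = 119000 · -6.2472e-04 = -74.34 MPa.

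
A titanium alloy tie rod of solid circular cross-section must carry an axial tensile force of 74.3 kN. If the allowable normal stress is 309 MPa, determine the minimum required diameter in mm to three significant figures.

17.5 mm

Required area A ≥ P/σ_allow = 74300/309 = 240.5 mm².
For a solid circular section, d ≥ √(4A/π) = 17.5 mm.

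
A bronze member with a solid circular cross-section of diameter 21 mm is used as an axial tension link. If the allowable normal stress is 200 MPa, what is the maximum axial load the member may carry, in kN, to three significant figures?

A = 346.4 mm².
P_max = σ_allow · A = 200 · 346.4 = 69270 N = 69.27 kN.

69.3 kN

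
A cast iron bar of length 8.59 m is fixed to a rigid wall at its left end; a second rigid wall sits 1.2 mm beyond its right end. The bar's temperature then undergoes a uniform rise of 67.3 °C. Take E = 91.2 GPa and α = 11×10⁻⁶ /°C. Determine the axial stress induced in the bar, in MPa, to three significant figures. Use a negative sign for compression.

-54.8 MPa

Free thermal expansion αLΔT = 11e-6 · 8590 · 67.3 = 6.359 mm.
The walls engage after the gap closes; constrained expansion = 6.359 − 1.2 = 5.159 mm.
The walls impose strain ε = −(5.159)/8590 = -6.0060e-04; σ = Eε = 91200 · -6.0060e-04 = -54.77 MPa.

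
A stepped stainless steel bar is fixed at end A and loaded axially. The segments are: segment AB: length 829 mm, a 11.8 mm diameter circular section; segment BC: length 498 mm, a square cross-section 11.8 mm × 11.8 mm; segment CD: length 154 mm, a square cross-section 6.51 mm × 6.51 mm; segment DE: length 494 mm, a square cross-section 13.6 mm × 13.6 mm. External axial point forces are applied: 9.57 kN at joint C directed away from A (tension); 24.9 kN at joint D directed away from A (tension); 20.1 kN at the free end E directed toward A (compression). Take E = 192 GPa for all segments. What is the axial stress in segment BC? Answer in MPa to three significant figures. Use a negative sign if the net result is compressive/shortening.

Internal axial forces (sectioning from the free end, tension +): N_DE = -20.1 kN, N_CD = 4.8 kN, N_BC = 14.37 kN, N_AB = 14.37 kN.
A_BC = 139.2 mm².
σ_BC = N_BC/A_BC = 14370/139.2 = 103.2 MPa.

103 MPa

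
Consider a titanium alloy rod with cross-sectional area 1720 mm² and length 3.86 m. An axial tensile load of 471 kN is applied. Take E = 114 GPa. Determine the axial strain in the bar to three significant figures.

σ = N/A = 273.8 MPa; ε = σ/E = 273.8/114000 = 2.402e-03.

0.00240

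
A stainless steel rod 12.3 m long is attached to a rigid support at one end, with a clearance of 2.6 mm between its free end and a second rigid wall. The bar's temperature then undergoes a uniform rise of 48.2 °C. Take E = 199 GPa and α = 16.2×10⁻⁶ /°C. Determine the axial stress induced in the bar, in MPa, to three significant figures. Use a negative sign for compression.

Free thermal expansion αLΔT = 16.2e-6 · 12300 · 48.2 = 9.604 mm.
The walls engage after the gap closes; constrained expansion = 9.604 − 2.6 = 7.004 mm.
The walls impose strain ε = −(7.004)/12300 = -5.6946e-04; σ = Eε = 199000 · -5.6946e-04 = -113.3 MPa.

-113 MPa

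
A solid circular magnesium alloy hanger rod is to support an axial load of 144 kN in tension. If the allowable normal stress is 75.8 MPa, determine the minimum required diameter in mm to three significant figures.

Required area A ≥ P/σ_allow = 144000/75.8 = 1900 mm².
For a solid circular section, d ≥ √(4A/π) = 49.18 mm.

49.2 mm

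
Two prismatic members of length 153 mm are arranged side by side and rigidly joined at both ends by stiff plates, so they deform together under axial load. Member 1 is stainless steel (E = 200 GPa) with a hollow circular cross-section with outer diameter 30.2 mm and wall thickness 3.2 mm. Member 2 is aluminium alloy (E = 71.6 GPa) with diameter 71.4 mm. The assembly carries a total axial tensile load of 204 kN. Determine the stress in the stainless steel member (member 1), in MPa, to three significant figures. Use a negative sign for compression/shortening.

120 MPa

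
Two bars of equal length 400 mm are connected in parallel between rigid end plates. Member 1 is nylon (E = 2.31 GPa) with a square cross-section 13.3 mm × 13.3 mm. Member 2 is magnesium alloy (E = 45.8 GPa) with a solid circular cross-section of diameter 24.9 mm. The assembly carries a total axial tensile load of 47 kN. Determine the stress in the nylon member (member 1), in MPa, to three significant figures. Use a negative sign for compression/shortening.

A_1 = 176.9 mm².
A_2 = 487 mm².
Equal strain + equilibrium ⇒ each member carries load in proportion to AE: A₁E₁ = 408600 N, A₂E₂ = 22300000 N, ΣAE = 22710000 N.
σ₁ = P·E₁/ΣAE = 47000·2310/22710000 = 4.78 MPa.

4.78 MPa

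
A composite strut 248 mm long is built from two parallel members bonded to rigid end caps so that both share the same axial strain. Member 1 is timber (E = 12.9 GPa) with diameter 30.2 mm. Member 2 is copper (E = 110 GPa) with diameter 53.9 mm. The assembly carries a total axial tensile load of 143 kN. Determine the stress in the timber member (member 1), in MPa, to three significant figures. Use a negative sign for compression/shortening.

7.09 MPa

A_1 = 716.3 mm².
A_2 = 2282 mm².
Equal strain + equilibrium ⇒ each member carries load in proportion to AE: A₁E₁ = 9240000 N, A₂E₂ = 251000000 N, ΣAE = 260200000 N.
σ₁ = P·E₁/ΣAE = 143000·12900/260200000 = 7.089 MPa.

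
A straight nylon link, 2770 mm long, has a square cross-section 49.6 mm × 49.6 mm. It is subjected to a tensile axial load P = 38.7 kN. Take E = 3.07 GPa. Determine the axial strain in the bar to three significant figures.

0.00512

A = 2460 mm².
σ = N/A = 15.73 MPa; ε = σ/E = 15.73/3070 = 5.124e-03.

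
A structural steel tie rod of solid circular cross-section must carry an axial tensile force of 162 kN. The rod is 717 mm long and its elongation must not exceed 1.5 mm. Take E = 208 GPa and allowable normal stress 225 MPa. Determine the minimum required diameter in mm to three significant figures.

30.3 mm

Required area A ≥ P/σ_allow = 162000/225 = 720 mm².
For a solid circular section, d ≥ √(4A/π) = 30.28 mm.
Elongation limit: A ≥ PL/(Eδ_allow) = 162000·717/(208000·1.5) = 372.3 mm² ⇒ d ≥ 21.77 mm.
The stress limit governs.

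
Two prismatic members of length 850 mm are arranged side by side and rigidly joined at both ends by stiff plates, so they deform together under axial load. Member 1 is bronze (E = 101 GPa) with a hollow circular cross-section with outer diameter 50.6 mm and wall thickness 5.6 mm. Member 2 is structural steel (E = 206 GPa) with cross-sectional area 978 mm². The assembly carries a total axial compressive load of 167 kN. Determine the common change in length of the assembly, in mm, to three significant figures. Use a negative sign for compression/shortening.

-0.504 mm

A_1 = 791.7 mm².
Equal strain + equilibrium ⇒ each member carries load in proportion to AE: A₁E₁ = 79960000 N, A₂E₂ = 201500000 N, ΣAE = 281400000 N.
δ = PL/ΣAE = -167000·850/281400000 = -0.5044 mm.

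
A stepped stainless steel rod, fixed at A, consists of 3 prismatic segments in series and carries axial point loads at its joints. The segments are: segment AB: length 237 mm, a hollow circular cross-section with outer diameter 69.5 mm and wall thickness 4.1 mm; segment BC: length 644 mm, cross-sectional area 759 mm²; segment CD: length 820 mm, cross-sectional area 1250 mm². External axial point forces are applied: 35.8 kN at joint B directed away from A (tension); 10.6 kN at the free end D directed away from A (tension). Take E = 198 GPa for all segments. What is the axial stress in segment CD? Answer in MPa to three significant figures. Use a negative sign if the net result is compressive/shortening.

Internal axial forces (sectioning from the free end, tension +): N_CD = 10.6 kN, N_BC = 10.6 kN, N_AB = 46.4 kN.
σ_CD = N_CD/A_CD = 10600/1250 = 8.48 MPa.

8.48 MPa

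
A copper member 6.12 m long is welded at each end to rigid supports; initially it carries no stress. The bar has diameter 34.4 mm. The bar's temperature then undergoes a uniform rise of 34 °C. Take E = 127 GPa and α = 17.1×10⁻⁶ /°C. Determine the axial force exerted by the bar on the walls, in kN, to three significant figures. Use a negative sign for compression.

-68.6 kN

Free thermal expansion αLΔT = 17.1e-6 · 6120 · 34 = 3.558 mm.
The walls impose strain ε = −(3.558)/6120 = -5.8140e-04; σ = Eε = 127000 · -5.8140e-04 = -73.84 MPa.
Wall reaction R = σ·A = -73.84·929.4 = -68630 N = -68.63 kN.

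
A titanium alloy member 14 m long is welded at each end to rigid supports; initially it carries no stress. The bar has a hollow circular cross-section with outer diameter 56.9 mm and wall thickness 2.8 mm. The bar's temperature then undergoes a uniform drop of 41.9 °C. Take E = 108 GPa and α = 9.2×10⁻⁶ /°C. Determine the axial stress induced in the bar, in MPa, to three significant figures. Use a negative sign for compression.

41.6 MPa

Free thermal expansion αLΔT = 9.2e-6 · 14000 · -41.9 = -5.397 mm.
The walls impose strain ε = −(-5.397)/14000 = 3.8548e-04; σ = Eε = 108000 · 3.8548e-04 = 41.63 MPa.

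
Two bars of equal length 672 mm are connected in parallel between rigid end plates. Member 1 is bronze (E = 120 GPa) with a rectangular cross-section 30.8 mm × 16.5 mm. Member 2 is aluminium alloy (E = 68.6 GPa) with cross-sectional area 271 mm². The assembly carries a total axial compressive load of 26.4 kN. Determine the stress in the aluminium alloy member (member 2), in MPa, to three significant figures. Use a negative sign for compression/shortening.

A_1 = 508.2 mm².
Equal strain + equilibrium ⇒ each member carries load in proportion to AE: A₁E₁ = 60980000 N, A₂E₂ = 18590000 N, ΣAE = 79570000 N.
σ₂ = P·E₂/ΣAE = -26400·68600/79570000 = -22.76 MPa.

-22.8 MPa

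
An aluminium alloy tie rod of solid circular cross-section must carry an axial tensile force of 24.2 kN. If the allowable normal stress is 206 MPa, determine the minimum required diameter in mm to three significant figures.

12.2 mm

Required area A ≥ P/σ_allow = 24200/206 = 117.5 mm².
For a solid circular section, d ≥ √(4A/π) = 12.23 mm.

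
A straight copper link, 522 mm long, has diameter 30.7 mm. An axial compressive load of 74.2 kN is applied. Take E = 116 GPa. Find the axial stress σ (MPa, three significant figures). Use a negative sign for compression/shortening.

A = 740.2 mm².
σ = N/A = -74200/740.2 = -100.2 MPa.

-100 MPa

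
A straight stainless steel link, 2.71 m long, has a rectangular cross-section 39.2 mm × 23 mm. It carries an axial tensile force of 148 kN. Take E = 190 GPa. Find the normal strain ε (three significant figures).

A = 901.6 mm².
σ = N/A = 164.2 MPa; ε = σ/E = 164.2/190000 = 8.640e-04.

8.64e-04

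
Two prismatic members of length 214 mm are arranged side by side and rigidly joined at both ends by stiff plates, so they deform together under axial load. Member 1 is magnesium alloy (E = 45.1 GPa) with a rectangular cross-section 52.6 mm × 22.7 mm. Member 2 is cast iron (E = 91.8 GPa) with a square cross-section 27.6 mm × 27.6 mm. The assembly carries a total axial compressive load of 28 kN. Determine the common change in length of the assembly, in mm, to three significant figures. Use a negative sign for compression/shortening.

-0.0484 mm

A_1 = 1194 mm².
A_2 = 761.8 mm².
Equal strain + equilibrium ⇒ each member carries load in proportion to AE: A₁E₁ = 53850000 N, A₂E₂ = 69930000 N, ΣAE = 123800000 N.
δ = PL/ΣAE = -28000·214/123800000 = -0.04841 mm.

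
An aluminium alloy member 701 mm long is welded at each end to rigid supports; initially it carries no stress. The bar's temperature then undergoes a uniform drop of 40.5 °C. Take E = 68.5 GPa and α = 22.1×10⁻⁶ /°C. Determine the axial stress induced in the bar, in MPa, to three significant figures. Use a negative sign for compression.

61.3 MPa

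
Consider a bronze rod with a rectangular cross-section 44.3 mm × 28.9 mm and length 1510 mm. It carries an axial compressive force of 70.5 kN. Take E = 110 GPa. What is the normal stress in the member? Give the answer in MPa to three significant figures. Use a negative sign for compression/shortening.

A = 1280 mm².
σ = N/A = -70500/1280 = -55.07 MPa.

-55.1 MPa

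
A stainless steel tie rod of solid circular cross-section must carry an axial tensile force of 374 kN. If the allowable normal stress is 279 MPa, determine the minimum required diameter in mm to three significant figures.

41.3 mm

Required area A ≥ P/σ_allow = 374000/279 = 1341 mm².
For a solid circular section, d ≥ √(4A/π) = 41.31 mm.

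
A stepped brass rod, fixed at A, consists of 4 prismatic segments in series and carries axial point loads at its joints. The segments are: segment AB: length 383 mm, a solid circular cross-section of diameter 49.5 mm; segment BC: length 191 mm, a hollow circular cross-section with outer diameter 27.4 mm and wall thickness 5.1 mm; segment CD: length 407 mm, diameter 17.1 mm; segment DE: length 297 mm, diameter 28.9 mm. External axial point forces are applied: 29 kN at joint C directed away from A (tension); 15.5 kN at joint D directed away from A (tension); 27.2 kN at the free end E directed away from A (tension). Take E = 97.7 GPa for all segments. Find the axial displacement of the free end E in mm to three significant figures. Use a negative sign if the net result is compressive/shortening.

1.44 mm

Internal axial forces (sectioning from the free end, tension +): N_DE = 27.2 kN, N_CD = 42.7 kN, N_BC = 71.7 kN, N_AB = 71.7 kN.
A_AB = 1924 mm².
A_BC = 357.3 mm².
A_CD = 229.7 mm².
A_DE = 656 mm².
δ_AB = 71700·383/(1924·97700) = 0.1461 mm
δ_BC = 71700·191/(357.3·97700) = 0.3923 mm
δ_CD = 42700·407/(229.7·97700) = 0.7745 mm
δ_DE = 27200·297/(656·97700) = 0.1261 mm
δ = Σδ_i = 1.439 mm.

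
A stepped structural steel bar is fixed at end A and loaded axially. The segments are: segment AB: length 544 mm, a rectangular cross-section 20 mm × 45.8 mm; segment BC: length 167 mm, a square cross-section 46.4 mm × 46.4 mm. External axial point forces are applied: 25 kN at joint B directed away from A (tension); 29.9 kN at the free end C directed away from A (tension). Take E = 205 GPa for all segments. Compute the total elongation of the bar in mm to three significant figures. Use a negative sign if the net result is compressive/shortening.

Internal axial forces (sectioning from the free end, tension +): N_BC = 29.9 kN, N_AB = 54.9 kN.
A_AB = 916 mm².
A_BC = 2153 mm².
δ_AB = 54900·544/(916·205000) = 0.159 mm
δ_BC = 29900·167/(2153·205000) = 0.01131 mm
δ = Σδ_i = 0.1704 mm.

0.170 mm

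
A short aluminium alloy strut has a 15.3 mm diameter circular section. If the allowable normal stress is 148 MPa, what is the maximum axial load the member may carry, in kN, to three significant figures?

27.2 kN

A = 183.9 mm².
P_max = σ_allow · A = 148 · 183.9 = 27210 N = 27.21 kN.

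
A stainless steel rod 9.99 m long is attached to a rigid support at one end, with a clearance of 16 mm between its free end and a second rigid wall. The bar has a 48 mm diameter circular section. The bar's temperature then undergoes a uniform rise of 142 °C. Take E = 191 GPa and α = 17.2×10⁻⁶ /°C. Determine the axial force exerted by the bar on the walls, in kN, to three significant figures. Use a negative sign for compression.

-291 kN

Free thermal expansion αLΔT = 17.2e-6 · 9990 · 142 = 24.4 mm.
The walls engage after the gap closes; constrained expansion = 24.4 − 16 = 8.4 mm.
The walls impose strain ε = −(8.4)/9990 = -8.4080e-04; σ = Eε = 191000 · -8.4080e-04 = -160.6 MPa.
Wall reaction R = σ·A = -160.6·1810 = -290600 N = -290.6 kN.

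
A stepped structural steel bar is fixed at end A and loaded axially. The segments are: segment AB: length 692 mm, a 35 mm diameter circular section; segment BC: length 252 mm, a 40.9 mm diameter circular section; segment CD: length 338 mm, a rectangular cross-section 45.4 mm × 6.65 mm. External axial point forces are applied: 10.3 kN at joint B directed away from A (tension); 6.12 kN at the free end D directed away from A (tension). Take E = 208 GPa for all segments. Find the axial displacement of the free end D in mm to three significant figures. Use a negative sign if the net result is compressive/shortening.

Internal axial forces (sectioning from the free end, tension +): N_CD = 6.12 kN, N_BC = 6.12 kN, N_AB = 16.42 kN.
A_AB = 962.1 mm².
A_BC = 1314 mm².
A_CD = 301.9 mm².
δ_AB = 16420·692/(962.1·208000) = 0.05678 mm
δ_BC = 6120·252/(1314·208000) = 0.005644 mm
δ_CD = 6120·338/(301.9·208000) = 0.03294 mm
δ = Σδ_i = 0.09536 mm.

0.0954 mm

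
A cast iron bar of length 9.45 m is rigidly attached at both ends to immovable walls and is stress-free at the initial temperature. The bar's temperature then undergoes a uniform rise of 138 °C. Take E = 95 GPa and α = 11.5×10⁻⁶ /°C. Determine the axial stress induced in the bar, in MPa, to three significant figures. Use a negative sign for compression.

-151 MPa

Free thermal expansion αLΔT = 11.5e-6 · 9450 · 138 = 15 mm.
The walls impose strain ε = −(15)/9450 = -1.5870e-03; σ = Eε = 95000 · -1.5870e-03 = -150.8 MPa.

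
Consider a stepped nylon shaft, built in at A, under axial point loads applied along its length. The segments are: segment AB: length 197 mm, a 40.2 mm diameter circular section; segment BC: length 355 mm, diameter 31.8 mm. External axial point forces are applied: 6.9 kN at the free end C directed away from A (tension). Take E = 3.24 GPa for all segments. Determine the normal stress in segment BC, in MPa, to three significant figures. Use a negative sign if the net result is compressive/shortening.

8.69 MPa

Internal axial forces (sectioning from the free end, tension +): N_BC = 6.9 kN, N_AB = 6.9 kN.
A_BC = 794.2 mm².
σ_BC = N_BC/A_BC = 6900/794.2 = 8.688 MPa.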